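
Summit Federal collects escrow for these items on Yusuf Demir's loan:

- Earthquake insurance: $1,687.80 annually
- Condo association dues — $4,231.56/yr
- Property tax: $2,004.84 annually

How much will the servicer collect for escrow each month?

Earthquake insurance — $1,687.80/yr
Condo association dues — $4,231.56/yr
Property tax — $2,004.84/yr
Combined annual = $1,687.80 + $4,231.56 + $2,004.84 = $7,924.20
Base monthly escrow = $7,924.20 ÷ 12 = $660.35

$660.35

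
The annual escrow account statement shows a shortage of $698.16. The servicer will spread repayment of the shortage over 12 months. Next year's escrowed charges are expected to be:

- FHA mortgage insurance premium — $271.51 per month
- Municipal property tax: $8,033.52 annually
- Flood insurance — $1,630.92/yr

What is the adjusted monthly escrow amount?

$1,135.06

FHA mortgage insurance premium = $271.51 × 12 = $3,258.12
Municipal property tax = $8,033.52
Flood insurance = $1,630.92
Yearly total = $3,258.12 + $8,033.52 + $1,630.92 = $12,922.56
Monthly escrow = $12,922.56 ÷ 12 = $1,076.88
Shortage spread = $698.16 ÷ 12 = $58.18/mo
Adjusted monthly = $1,076.88 + $58.18 = $1,135.06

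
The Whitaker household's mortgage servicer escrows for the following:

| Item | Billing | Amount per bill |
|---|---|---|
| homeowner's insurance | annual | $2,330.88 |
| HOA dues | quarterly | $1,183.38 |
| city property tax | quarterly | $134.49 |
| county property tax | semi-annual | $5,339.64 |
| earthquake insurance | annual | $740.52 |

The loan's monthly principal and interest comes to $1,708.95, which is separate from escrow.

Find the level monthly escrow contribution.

$1,585.18

Homeowner's insurance = $2,330.88 per year
HOA dues = $1,183.38 × 4 = $4,733.52 per year
City property tax = $134.49 × 4 = $537.96 per year
County property tax = $5,339.64 × 2 = $10,679.28 per year
Earthquake insurance = $740.52 per year
Combined annual = $2,330.88 + $4,733.52 + $537.96 + $10,679.28 + $740.52 = $19,022.16
Monthly escrow = $19,022.16 ÷ 12 = $1,585.18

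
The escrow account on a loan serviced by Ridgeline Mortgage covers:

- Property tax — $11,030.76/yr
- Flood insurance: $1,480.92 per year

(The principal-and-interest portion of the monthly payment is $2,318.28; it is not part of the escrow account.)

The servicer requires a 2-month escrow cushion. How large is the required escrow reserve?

Property tax: $11,030.76
Flood insurance: $1,480.92
Total annual escrow = $11,030.76 + $1,480.92 = $12,511.68
Per month = $12,511.68 / 12 = $1,042.64
Required cushion = 2 × $1,042.64 = $2,085.28

$2,085.28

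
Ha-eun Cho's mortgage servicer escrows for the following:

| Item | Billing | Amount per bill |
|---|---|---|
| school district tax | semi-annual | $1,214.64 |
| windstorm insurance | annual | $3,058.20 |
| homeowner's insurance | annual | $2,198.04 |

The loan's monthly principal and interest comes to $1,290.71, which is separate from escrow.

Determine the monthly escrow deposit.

$640.46

School district tax: $1,214.64 × 2 = $2,429.28 per year
Windstorm insurance: $3,058.20 per year
Homeowner's insurance: $2,198.04 per year
Total per year = $7,685.52
Monthly escrow = $7,685.52 ÷ 12 = $640.46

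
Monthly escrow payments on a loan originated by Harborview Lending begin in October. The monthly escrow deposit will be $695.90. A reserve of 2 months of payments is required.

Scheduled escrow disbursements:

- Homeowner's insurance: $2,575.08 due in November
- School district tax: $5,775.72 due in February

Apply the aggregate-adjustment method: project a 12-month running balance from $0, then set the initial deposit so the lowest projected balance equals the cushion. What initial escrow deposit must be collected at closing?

$6,263.10

Cushion = 2 × $695.90 = $1,391.80
Trial balance (start $0, +$695.90 each month, − disbursements):
  Oct: +$695.90 → $695.90
  Nov: +$695.90 − $2,575.08 → -$1,183.28
  Dec: +$695.90 → -$487.38
  Jan: +$695.90 → $208.52
  Feb: +$695.90 − $5,775.72 → -$4,871.30
  Mar: +$695.90 → -$4,175.40
  Apr: +$695.90 → -$3,479.50
  May: +$695.90 → -$2,783.60
  Jun: +$695.90 → -$2,087.70
  Jul: +$695.90 → -$1,391.80
  Aug: +$695.90 → -$695.90
  Sep: +$695.90 → $0.00
Lowest trial balance = -$4,871.30 (Feb)
Initial deposit = cushion − low point = $1,391.80 − (-$4,871.30) = $6,263.10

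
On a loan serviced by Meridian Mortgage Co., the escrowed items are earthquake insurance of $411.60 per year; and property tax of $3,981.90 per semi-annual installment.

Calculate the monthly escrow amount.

Earthquake insurance: $411.60
Property tax: $3,981.90 × 2 = $7,963.80
Total per year = $411.60 + $7,963.80 = $8,375.40
Monthly escrow = $8,375.40 / 12 = $697.95

$697.95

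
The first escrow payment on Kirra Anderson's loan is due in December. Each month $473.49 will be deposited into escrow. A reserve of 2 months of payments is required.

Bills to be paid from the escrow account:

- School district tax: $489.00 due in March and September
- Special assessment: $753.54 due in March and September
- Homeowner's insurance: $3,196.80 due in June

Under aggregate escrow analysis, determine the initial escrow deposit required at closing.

Cushion = 2 × $473.49 = $946.98
Trial balance (start $0, +$473.49 each month, − disbursements):
  Dec: +$473.49 → $473.49
  Jan: +$473.49 → $946.98
  Feb: +$473.49 → $1,420.47
  Mar: +$473.49 − $1,242.54 → $651.42
  Apr: +$473.49 → $1,124.91
  May: +$473.49 → $1,598.40
  Jun: +$473.49 − $3,196.80 → -$1,124.91
  Jul: +$473.49 → -$651.42
  Aug: +$473.49 → -$177.93
  Sep: +$473.49 − $1,242.54 → -$946.98
  Oct: +$473.49 → -$473.49
  Nov: +$473.49 → $0.00
Lowest trial balance = -$1,124.91 (Jun)
Initial deposit = cushion − low point = $946.98 − (-$1,124.91) = $2,071.89

$2,071.89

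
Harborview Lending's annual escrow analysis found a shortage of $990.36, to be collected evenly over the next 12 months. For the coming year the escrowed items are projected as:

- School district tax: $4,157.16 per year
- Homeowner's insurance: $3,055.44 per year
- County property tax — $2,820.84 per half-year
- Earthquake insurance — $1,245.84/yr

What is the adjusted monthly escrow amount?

$1,257.54

School district tax — $4,157.16 annually
Homeowner's insurance — $3,055.44 annually
County property tax — $2,820.84 × 2 = $5,641.68 annually
Earthquake insurance — $1,245.84 annually
Total per year = $4,157.16 + $3,055.44 + $5,641.68 + $1,245.84 = $14,100.12
Monthly = $14,100.12 ÷ 12 = $1,175.01
Monthly shortage recovery: $990.36 ÷ 12 = $82.53
New monthly escrow = $1,175.01 + $82.53 = $1,257.54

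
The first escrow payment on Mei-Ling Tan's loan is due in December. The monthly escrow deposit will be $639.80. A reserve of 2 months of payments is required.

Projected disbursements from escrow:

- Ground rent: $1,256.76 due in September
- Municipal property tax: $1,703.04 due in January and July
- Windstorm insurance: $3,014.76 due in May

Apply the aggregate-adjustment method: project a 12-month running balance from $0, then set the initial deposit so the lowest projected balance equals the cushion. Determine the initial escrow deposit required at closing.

Cushion = 2 × $639.80 = $1,279.60
Trial balance (start $0, +$639.80 each month, − disbursements):
  Dec: +$639.80 → $639.80
  Jan: +$639.80 − $1,703.04 → -$423.44
  Feb: +$639.80 → $216.36
  Mar: +$639.80 → $856.16
  Apr: +$639.80 → $1,495.96
  May: +$639.80 − $3,014.76 → -$879.00
  Jun: +$639.80 → -$239.20
  Jul: +$639.80 − $1,703.04 → -$1,302.44
  Aug: +$639.80 → -$662.64
  Sep: +$639.80 − $1,256.76 → -$1,279.60
  Oct: +$639.80 → -$639.80
  Nov: +$639.80 → $0.00
Lowest trial balance = -$1,302.44 (Jul)
Initial deposit = cushion − low point = $1,279.60 − (-$1,302.44) = $2,582.04

$2,582.04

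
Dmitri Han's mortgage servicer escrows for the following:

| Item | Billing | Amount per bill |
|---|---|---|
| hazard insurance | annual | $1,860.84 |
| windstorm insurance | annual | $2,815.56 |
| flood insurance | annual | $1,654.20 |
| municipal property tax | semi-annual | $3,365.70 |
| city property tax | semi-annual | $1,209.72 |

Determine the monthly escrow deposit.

$1,290.12

Hazard insurance = $1,860.84 per year
Windstorm insurance = $2,815.56 per year
Flood insurance = $1,654.20 per year
Municipal property tax = $3,365.70 × 2 = $6,731.40 per year
City property tax = $1,209.72 × 2 = $2,419.44 per year
Combined annual = $15,481.44
Monthly = $15,481.44 ÷ 12 = $1,290.12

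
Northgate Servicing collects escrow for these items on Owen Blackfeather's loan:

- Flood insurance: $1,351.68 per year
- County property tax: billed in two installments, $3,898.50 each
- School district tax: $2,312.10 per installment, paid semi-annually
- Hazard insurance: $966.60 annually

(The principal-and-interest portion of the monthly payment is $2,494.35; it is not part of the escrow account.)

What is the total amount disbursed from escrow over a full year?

Flood insurance = $1,351.68/yr
County property tax = $3,898.50 × 2 = $7,797.00/yr
School district tax = $2,312.10 × 2 = $4,624.20/yr
Hazard insurance = $966.60/yr
Combined annual = $1,351.68 + $7,797.00 + $4,624.20 + $966.60 = $14,739.48

$14,739.48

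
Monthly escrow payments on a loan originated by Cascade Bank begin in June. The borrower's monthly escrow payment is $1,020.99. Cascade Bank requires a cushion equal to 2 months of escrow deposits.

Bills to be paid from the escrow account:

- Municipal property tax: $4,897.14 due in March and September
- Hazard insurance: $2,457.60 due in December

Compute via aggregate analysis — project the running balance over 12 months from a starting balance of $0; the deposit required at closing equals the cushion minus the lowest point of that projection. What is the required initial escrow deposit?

Cushion = 2 × $1,020.99 = $2,041.98
Trial balance (start $0, +$1,020.99 each month, − disbursements):
  Jun: +$1,020.99 → $1,020.99
  Jul: +$1,020.99 → $2,041.98
  Aug: +$1,020.99 → $3,062.97
  Sep: +$1,020.99 − $4,897.14 → -$813.18
  Oct: +$1,020.99 → $207.81
  Nov: +$1,020.99 → $1,228.80
  Dec: +$1,020.99 − $2,457.60 → -$207.81
  Jan: +$1,020.99 → $813.18
  Feb: +$1,020.99 → $1,834.17
  Mar: +$1,020.99 − $4,897.14 → -$2,041.98
  Apr: +$1,020.99 → -$1,020.99
  May: +$1,020.99 → $0.00
Lowest trial balance = -$2,041.98 (Mar)
Initial deposit = cushion − low point = $2,041.98 − (-$2,041.98) = $4,083.96

$4,083.96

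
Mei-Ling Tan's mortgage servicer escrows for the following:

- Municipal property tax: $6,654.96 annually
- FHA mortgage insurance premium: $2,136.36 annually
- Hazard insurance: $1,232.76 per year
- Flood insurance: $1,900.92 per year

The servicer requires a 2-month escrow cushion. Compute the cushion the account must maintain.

Municipal property tax: $6,654.96
FHA mortgage insurance premium: $2,136.36
Hazard insurance: $1,232.76
Flood insurance: $1,900.92
Combined annual = $11,925.00
Per month = $11,925.00 / 12 = $993.75
Reserve = 2 × $993.75 = $1,987.50

$1,987.50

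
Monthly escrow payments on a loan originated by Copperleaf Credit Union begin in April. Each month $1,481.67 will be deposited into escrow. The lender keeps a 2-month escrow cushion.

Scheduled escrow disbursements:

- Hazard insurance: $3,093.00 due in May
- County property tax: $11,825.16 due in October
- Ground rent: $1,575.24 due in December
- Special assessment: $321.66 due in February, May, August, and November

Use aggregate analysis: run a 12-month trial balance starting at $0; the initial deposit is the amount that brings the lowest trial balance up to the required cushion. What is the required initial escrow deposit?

$8,153.13

Cushion = 2 × $1,481.67 = $2,963.34
Trial balance (start $0, +$1,481.67 each month, − disbursements):
  Apr: +$1,481.67 → $1,481.67
  May: +$1,481.67 − $3,414.66 → -$451.32
  Jun: +$1,481.67 → $1,030.35
  Jul: +$1,481.67 → $2,512.02
  Aug: +$1,481.67 − $321.66 → $3,672.03
  Sep: +$1,481.67 → $5,153.70
  Oct: +$1,481.67 − $11,825.16 → -$5,189.79
  Nov: +$1,481.67 − $321.66 → -$4,029.78
  Dec: +$1,481.67 − $1,575.24 → -$4,123.35
  Jan: +$1,481.67 → -$2,641.68
  Feb: +$1,481.67 − $321.66 → -$1,481.67
  Mar: +$1,481.67 → $0.00
Lowest trial balance = -$5,189.79 (Oct)
Initial deposit = cushion − low point = $2,963.34 − (-$5,189.79) = $8,153.13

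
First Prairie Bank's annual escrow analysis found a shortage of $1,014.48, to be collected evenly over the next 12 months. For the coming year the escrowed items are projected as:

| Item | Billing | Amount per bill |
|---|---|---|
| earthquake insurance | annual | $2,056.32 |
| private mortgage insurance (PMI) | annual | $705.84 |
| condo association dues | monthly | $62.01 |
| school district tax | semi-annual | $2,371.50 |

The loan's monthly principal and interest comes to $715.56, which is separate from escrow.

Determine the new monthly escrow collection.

Earthquake insurance — $2,056.32 per year
Private mortgage insurance (PMI) — $705.84 per year
Condo association dues — $62.01 × 12 = $744.12 per year
School district tax — $2,371.50 × 2 = $4,743.00 per year
Total annual escrow = $2,056.32 + $705.84 + $744.12 + $4,743.00 = $8,249.28
Base monthly escrow = $8,249.28 / 12 = $687.44
Monthly shortage recovery: $1,014.48 / 12 = $84.54
Adjusted monthly = $687.44 + $84.54 = $771.98

$771.98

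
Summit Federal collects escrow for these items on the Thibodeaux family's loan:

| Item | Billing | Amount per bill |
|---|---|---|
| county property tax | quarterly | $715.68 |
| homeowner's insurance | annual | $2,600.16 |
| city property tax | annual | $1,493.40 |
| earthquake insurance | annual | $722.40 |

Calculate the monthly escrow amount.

$639.89

County property tax: $715.68 × 4 = $2,862.72
Homeowner's insurance: $2,600.16
City property tax: $1,493.40
Earthquake insurance: $722.40
Total annual escrow = $7,678.68
Monthly escrow = $7,678.68 / 12 = $639.89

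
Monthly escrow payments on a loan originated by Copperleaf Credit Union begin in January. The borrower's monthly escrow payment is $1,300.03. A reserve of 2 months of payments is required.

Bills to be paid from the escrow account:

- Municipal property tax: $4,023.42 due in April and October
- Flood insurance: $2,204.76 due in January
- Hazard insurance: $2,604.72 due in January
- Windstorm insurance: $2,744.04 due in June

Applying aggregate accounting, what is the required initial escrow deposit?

Cushion = 2 × $1,300.03 = $2,600.06
Trial balance (start $0, +$1,300.03 each month, − disbursements):
  Jan: +$1,300.03 − $4,809.48 → -$3,509.45
  Feb: +$1,300.03 → -$2,209.42
  Mar: +$1,300.03 → -$909.39
  Apr: +$1,300.03 − $4,023.42 → -$3,632.78
  May: +$1,300.03 → -$2,332.75
  Jun: +$1,300.03 − $2,744.04 → -$3,776.76
  Jul: +$1,300.03 → -$2,476.73
  Aug: +$1,300.03 → -$1,176.70
  Sep: +$1,300.03 → $123.33
  Oct: +$1,300.03 − $4,023.42 → -$2,600.06
  Nov: +$1,300.03 → -$1,300.03
  Dec: +$1,300.03 → $0.00
Lowest trial balance = -$3,776.76 (Jun)
Initial deposit = cushion − low point = $2,600.06 − (-$3,776.76) = $6,376.82

$6,376.82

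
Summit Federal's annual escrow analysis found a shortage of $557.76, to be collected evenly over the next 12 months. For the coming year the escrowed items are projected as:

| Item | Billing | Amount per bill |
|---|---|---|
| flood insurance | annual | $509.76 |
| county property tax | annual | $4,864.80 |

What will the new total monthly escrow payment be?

Flood insurance: $509.76 per year
County property tax: $4,864.80 per year
Annual escrow total = $509.76 + $4,864.80 = $5,374.56
Per month = $5,374.56 / 12 = $447.88
Shortage per month = $557.76 / 12 = $46.48
Adjusted monthly = $447.88 + $46.48 = $494.36

$494.36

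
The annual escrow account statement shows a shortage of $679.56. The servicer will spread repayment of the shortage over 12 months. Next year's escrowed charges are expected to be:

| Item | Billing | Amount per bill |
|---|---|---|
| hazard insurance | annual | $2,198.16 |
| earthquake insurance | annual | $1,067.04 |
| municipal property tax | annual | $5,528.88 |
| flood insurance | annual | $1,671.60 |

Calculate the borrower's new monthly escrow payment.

Hazard insurance = $2,198.16
Earthquake insurance = $1,067.04
Municipal property tax = $5,528.88
Flood insurance = $1,671.60
Total per year = $2,198.16 + $1,067.04 + $5,528.88 + $1,671.60 = $10,465.68
Per month = $10,465.68 / 12 = $872.14
Shortage per month = $679.56 / 12 = $56.63
New monthly escrow = $872.14 + $56.63 = $928.77

$928.77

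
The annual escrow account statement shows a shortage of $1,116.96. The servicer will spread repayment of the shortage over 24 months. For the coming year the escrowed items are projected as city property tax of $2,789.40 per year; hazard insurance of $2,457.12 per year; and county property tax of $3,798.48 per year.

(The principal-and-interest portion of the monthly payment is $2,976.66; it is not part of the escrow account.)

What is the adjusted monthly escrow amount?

City property tax: $2,789.40 per year
Hazard insurance: $2,457.12 per year
County property tax: $3,798.48 per year
Total per year = $2,789.40 + $2,457.12 + $3,798.48 = $9,045.00
Monthly = $9,045.00 / 12 = $753.75
Shortage per month = $1,116.96 ÷ 24 = $46.54
Adjusted monthly = $753.75 + $46.54 = $800.29

$800.29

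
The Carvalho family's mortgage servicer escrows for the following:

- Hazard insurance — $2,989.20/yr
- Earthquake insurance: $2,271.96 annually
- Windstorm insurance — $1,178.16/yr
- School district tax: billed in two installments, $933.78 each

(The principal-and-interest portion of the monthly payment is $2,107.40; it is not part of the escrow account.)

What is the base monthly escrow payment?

Hazard insurance — $2,989.20
Earthquake insurance — $2,271.96
Windstorm insurance — $1,178.16
School district tax — $933.78 × 2 = $1,867.56
Annual escrow total = $8,306.88
Per month = $8,306.88 ÷ 12 = $692.24

$692.24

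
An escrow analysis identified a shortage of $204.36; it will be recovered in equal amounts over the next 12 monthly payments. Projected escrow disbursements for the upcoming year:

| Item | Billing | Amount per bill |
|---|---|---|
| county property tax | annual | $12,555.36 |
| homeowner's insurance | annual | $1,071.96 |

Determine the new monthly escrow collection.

County property tax — $12,555.36
Homeowner's insurance — $1,071.96
Annual escrow total = $12,555.36 + $1,071.96 = $13,627.32
Monthly = $13,627.32 / 12 = $1,135.61
Shortage spread = $204.36 ÷ 12 = $17.03/mo
New monthly escrow = $1,135.61 + $17.03 = $1,152.64

$1,152.64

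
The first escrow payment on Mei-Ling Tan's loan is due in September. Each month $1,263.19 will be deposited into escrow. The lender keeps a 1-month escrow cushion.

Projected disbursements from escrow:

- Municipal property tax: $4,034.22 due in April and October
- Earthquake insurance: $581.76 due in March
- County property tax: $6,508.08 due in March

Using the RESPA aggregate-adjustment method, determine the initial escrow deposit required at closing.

$6,315.95

Cushion = 1 × $1,263.19 = $1,263.19
Trial balance (start $0, +$1,263.19 each month, − disbursements):
  Sep: +$1,263.19 → $1,263.19
  Oct: +$1,263.19 − $4,034.22 → -$1,507.84
  Nov: +$1,263.19 → -$244.65
  Dec: +$1,263.19 → $1,018.54
  Jan: +$1,263.19 → $2,281.73
  Feb: +$1,263.19 → $3,544.92
  Mar: +$1,263.19 − $7,089.84 → -$2,281.73
  Apr: +$1,263.19 − $4,034.22 → -$5,052.76
  May: +$1,263.19 → -$3,789.57
  Jun: +$1,263.19 → -$2,526.38
  Jul: +$1,263.19 → -$1,263.19
  Aug: +$1,263.19 → $0.00
Lowest trial balance = -$5,052.76 (Apr)
Initial deposit = cushion − low point = $1,263.19 − (-$5,052.76) = $6,315.95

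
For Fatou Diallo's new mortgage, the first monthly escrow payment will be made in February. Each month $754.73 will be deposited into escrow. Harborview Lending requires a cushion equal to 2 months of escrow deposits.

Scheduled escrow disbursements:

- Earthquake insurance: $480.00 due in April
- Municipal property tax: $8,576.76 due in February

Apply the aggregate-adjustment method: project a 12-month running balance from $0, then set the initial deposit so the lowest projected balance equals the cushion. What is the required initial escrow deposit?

Cushion = 2 × $754.73 = $1,509.46
Trial balance (start $0, +$754.73 each month, − disbursements):
  Feb: +$754.73 − $8,576.76 → -$7,822.03
  Mar: +$754.73 → -$7,067.30
  Apr: +$754.73 − $480.00 → -$6,792.57
  May: +$754.73 → -$6,037.84
  Jun: +$754.73 → -$5,283.11
  Jul: +$754.73 → -$4,528.38
  Aug: +$754.73 → -$3,773.65
  Sep: +$754.73 → -$3,018.92
  Oct: +$754.73 → -$2,264.19
  Nov: +$754.73 → -$1,509.46
  Dec: +$754.73 → -$754.73
  Jan: +$754.73 → $0.00
Lowest trial balance = -$7,822.03 (Feb)
Initial deposit = cushion − low point = $1,509.46 − (-$7,822.03) = $9,331.49

$9,331.49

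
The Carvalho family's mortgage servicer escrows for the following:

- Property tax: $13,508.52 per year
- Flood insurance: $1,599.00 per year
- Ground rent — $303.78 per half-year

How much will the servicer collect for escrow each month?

$1,309.59

Property tax = $13,508.52
Flood insurance = $1,599.00
Ground rent = $303.78 × 2 = $607.56
Total per year = $15,715.08
Monthly = $15,715.08 ÷ 12 = $1,309.59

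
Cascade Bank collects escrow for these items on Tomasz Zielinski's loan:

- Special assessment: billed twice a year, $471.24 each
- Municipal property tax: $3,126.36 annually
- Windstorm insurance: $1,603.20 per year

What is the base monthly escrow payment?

Special assessment — $471.24 × 2 = $942.48 per year
Municipal property tax — $3,126.36 per year
Windstorm insurance — $1,603.20 per year
Yearly total = $942.48 + $3,126.36 + $1,603.20 = $5,672.04
Per month = $5,672.04 / 12 = $472.67

$472.67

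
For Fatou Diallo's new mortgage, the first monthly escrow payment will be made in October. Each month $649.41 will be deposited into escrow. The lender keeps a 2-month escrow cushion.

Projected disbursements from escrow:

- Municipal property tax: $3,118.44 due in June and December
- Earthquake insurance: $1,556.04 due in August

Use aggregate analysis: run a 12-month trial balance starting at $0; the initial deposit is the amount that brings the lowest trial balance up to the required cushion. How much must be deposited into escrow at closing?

Cushion = 2 × $649.41 = $1,298.82
Trial balance (start $0, +$649.41 each month, − disbursements):
  Oct: +$649.41 → $649.41
  Nov: +$649.41 → $1,298.82
  Dec: +$649.41 − $3,118.44 → -$1,170.21
  Jan: +$649.41 → -$520.80
  Feb: +$649.41 → $128.61
  Mar: +$649.41 → $778.02
  Apr: +$649.41 → $1,427.43
  May: +$649.41 → $2,076.84
  Jun: +$649.41 − $3,118.44 → -$392.19
  Jul: +$649.41 → $257.22
  Aug: +$649.41 − $1,556.04 → -$649.41
  Sep: +$649.41 → $0.00
Lowest trial balance = -$1,170.21 (Dec)
Initial deposit = cushion − low point = $1,298.82 − (-$1,170.21) = $2,469.03

$2,469.03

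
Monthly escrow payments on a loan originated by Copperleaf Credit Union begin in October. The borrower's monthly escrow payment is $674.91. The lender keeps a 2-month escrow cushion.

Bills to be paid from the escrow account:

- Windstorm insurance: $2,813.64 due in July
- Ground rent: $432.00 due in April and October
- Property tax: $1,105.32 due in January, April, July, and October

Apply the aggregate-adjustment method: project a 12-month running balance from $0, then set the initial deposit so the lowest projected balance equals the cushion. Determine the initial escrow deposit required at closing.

Cushion = 2 × $674.91 = $1,349.82
Trial balance (start $0, +$674.91 each month, − disbursements):
  Oct: +$674.91 − $1,537.32 → -$862.41
  Nov: +$674.91 → -$187.50
  Dec: +$674.91 → $487.41
  Jan: +$674.91 − $1,105.32 → $57.00
  Feb: +$674.91 → $731.91
  Mar: +$674.91 → $1,406.82
  Apr: +$674.91 − $1,537.32 → $544.41
  May: +$674.91 → $1,219.32
  Jun: +$674.91 → $1,894.23
  Jul: +$674.91 − $3,918.96 → -$1,349.82
  Aug: +$674.91 → -$674.91
  Sep: +$674.91 → $0.00
Lowest trial balance = -$1,349.82 (Jul)
Initial deposit = cushion − low point = $1,349.82 − (-$1,349.82) = $2,699.64

$2,699.64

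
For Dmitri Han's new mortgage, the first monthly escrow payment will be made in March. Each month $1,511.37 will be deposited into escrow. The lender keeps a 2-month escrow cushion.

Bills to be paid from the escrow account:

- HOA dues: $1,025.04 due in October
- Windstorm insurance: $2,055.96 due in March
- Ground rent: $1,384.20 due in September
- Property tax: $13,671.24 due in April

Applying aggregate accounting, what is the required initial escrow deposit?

Cushion = 2 × $1,511.37 = $3,022.74
Trial balance (start $0, +$1,511.37 each month, − disbursements):
  Mar: +$1,511.37 − $2,055.96 → -$544.59
  Apr: +$1,511.37 − $13,671.24 → -$12,704.46
  May: +$1,511.37 → -$11,193.09
  Jun: +$1,511.37 → -$9,681.72
  Jul: +$1,511.37 → -$8,170.35
  Aug: +$1,511.37 → -$6,658.98
  Sep: +$1,511.37 − $1,384.20 → -$6,531.81
  Oct: +$1,511.37 − $1,025.04 → -$6,045.48
  Nov: +$1,511.37 → -$4,534.11
  Dec: +$1,511.37 → -$3,022.74
  Jan: +$1,511.37 → -$1,511.37
  Feb: +$1,511.37 → $0.00
Lowest trial balance = -$12,704.46 (Apr)
Initial deposit = cushion − low point = $3,022.74 − (-$12,704.46) = $15,727.20

$15,727.20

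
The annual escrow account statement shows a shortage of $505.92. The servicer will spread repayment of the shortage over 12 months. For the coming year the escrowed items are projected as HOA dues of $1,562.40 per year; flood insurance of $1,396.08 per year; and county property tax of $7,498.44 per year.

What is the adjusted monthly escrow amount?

HOA dues — $1,562.40
Flood insurance — $1,396.08
County property tax — $7,498.44
Total annual escrow = $1,562.40 + $1,396.08 + $7,498.44 = $10,456.92
Monthly = $10,456.92 / 12 = $871.41
Shortage per month = $505.92 / 12 = $42.16
New monthly escrow = $871.41 + $42.16 = $913.57

$913.57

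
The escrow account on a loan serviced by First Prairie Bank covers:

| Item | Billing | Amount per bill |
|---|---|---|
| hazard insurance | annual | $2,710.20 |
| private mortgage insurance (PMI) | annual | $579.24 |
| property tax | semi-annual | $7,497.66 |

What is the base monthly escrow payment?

Hazard insurance = $2,710.20
Private mortgage insurance (PMI) = $579.24
Property tax = $7,497.66 × 2 = $14,995.32
Total per year = $18,284.76
Monthly = $18,284.76 / 12 = $1,523.73

$1,523.73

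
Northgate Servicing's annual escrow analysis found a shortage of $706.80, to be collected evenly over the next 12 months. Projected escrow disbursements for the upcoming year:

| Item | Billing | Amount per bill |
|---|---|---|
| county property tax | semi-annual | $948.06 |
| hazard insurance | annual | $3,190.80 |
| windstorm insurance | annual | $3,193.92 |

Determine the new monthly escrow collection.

$748.97

County property tax = $948.06 × 2 = $1,896.12 annually
Hazard insurance = $3,190.80 annually
Windstorm insurance = $3,193.92 annually
Yearly total = $1,896.12 + $3,190.80 + $3,193.92 = $8,280.84
Monthly escrow = $8,280.84 / 12 = $690.07
Shortage per month = $706.80 ÷ 12 = $58.90
New monthly escrow = $690.07 + $58.90 = $748.97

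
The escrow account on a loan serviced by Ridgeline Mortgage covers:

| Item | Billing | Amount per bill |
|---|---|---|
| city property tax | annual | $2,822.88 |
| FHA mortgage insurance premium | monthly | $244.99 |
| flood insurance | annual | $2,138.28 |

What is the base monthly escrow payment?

$658.42

City property tax — $2,822.88 per year
FHA mortgage insurance premium — $244.99 × 12 = $2,939.88 per year
Flood insurance — $2,138.28 per year
Combined annual = $2,822.88 + $2,939.88 + $2,138.28 = $7,901.04
Base monthly escrow = $7,901.04 / 12 = $658.42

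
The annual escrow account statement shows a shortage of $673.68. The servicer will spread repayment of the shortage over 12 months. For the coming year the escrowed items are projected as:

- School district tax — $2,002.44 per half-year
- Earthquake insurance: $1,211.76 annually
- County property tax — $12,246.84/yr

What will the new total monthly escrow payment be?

School district tax = $2,002.44 × 2 = $4,004.88/yr
Earthquake insurance = $1,211.76/yr
County property tax = $12,246.84/yr
Annual escrow total = $4,004.88 + $1,211.76 + $12,246.84 = $17,463.48
Monthly = $17,463.48 / 12 = $1,455.29
Shortage per month = $673.68 / 12 = $56.14
Adjusted monthly = $1,455.29 + $56.14 = $1,511.43

$1,511.43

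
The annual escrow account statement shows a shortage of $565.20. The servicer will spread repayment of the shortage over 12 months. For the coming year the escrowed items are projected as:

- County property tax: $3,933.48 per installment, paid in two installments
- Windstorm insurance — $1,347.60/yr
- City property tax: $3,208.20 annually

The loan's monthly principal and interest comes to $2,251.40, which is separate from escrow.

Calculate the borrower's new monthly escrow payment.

County property tax: $3,933.48 × 2 = $7,866.96/yr
Windstorm insurance: $1,347.60/yr
City property tax: $3,208.20/yr
Combined annual = $7,866.96 + $1,347.60 + $3,208.20 = $12,422.76
Monthly = $12,422.76 ÷ 12 = $1,035.23
Shortage spread = $565.20 ÷ 12 = $47.10/mo
New monthly escrow = $1,035.23 + $47.10 = $1,082.33

$1,082.33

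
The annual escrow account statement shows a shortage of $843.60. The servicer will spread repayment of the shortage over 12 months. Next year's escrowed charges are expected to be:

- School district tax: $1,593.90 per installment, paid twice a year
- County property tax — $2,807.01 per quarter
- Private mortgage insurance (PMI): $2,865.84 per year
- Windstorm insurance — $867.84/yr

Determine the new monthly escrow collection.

School district tax: $1,593.90 × 2 = $3,187.80
County property tax: $2,807.01 × 4 = $11,228.04
Private mortgage insurance (PMI): $2,865.84
Windstorm insurance: $867.84
Yearly total = $18,149.52
Base monthly escrow = $18,149.52 / 12 = $1,512.46
Shortage spread = $843.60 / 12 = $70.30/mo
New monthly escrow = $1,512.46 + $70.30 = $1,582.76

$1,582.76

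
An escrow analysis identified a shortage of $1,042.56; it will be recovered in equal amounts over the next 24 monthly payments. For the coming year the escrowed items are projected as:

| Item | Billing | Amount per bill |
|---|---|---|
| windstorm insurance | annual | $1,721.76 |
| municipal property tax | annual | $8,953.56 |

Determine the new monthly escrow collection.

$933.05

Windstorm insurance — $1,721.76 per year
Municipal property tax — $8,953.56 per year
Yearly total = $10,675.32
Base monthly escrow = $10,675.32 / 12 = $889.61
Shortage spread = $1,042.56 / 24 = $43.44/mo
New monthly escrow = $889.61 + $43.44 = $933.05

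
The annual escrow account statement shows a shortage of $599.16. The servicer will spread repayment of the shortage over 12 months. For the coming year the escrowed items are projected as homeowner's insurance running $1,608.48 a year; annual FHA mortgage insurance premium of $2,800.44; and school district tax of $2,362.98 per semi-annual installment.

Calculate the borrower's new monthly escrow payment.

Homeowner's insurance = $1,608.48 per year
FHA mortgage insurance premium = $2,800.44 per year
School district tax = $2,362.98 × 2 = $4,725.96 per year
Yearly total = $1,608.48 + $2,800.44 + $4,725.96 = $9,134.88
Per month = $9,134.88 / 12 = $761.24
Shortage spread = $599.16 / 12 = $49.93/mo
New monthly escrow = $761.24 + $49.93 = $811.17

$811.17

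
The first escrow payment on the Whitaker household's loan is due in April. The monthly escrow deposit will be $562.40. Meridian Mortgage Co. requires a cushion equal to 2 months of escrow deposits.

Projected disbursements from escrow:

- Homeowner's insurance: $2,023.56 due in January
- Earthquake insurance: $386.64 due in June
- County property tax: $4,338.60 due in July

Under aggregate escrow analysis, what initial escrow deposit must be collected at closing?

Cushion = 2 × $562.40 = $1,124.80
Trial balance (start $0, +$562.40 each month, − disbursements):
  Apr: +$562.40 → $562.40
  May: +$562.40 → $1,124.80
  Jun: +$562.40 − $386.64 → $1,300.56
  Jul: +$562.40 − $4,338.60 → -$2,475.64
  Aug: +$562.40 → -$1,913.24
  Sep: +$562.40 → -$1,350.84
  Oct: +$562.40 → -$788.44
  Nov: +$562.40 → -$226.04
  Dec: +$562.40 → $336.36
  Jan: +$562.40 − $2,023.56 → -$1,124.80
  Feb: +$562.40 → -$562.40
  Mar: +$562.40 → $0.00
Lowest trial balance = -$2,475.64 (Jul)
Initial deposit = cushion − low point = $1,124.80 − (-$2,475.64) = $3,600.44

$3,600.44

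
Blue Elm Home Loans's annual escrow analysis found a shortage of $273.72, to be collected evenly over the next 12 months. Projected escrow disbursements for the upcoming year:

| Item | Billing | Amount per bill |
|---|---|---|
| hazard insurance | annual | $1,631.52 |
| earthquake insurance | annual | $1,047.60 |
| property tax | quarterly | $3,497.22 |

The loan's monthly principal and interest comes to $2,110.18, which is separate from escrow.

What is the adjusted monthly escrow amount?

Hazard insurance: $1,631.52 per year
Earthquake insurance: $1,047.60 per year
Property tax: $3,497.22 × 4 = $13,988.88 per year
Combined annual = $16,668.00
Base monthly escrow = $16,668.00 / 12 = $1,389.00
Monthly shortage recovery: $273.72 ÷ 12 = $22.81
New monthly escrow = $1,389.00 + $22.81 = $1,411.81

$1,411.81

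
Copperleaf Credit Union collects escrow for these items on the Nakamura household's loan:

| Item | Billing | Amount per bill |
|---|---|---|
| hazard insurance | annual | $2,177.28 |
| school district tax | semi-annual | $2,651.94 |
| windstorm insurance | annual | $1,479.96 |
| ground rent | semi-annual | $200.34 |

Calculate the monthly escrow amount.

Hazard insurance — $2,177.28 annually
School district tax — $2,651.94 × 2 = $5,303.88 annually
Windstorm insurance — $1,479.96 annually
Ground rent — $200.34 × 2 = $400.68 annually
Yearly total = $9,361.80
Per month = $9,361.80 ÷ 12 = $780.15

$780.15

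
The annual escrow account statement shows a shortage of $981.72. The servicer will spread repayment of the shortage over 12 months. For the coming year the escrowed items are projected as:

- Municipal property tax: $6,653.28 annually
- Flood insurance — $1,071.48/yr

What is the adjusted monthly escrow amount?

$725.54

Municipal property tax: $6,653.28 per year
Flood insurance: $1,071.48 per year
Combined annual = $7,724.76
Monthly escrow = $7,724.76 / 12 = $643.73
Shortage per month = $981.72 ÷ 12 = $81.81
New monthly escrow = $643.73 + $81.81 = $725.54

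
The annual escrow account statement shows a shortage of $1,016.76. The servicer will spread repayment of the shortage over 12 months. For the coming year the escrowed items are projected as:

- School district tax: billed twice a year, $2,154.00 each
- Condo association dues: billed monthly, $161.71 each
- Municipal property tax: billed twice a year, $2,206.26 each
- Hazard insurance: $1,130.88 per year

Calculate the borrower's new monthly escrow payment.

$1,067.39

School district tax = $2,154.00 × 2 = $4,308.00 per year
Condo association dues = $161.71 × 12 = $1,940.52 per year
Municipal property tax = $2,206.26 × 2 = $4,412.52 per year
Hazard insurance = $1,130.88 per year
Total per year = $4,308.00 + $1,940.52 + $4,412.52 + $1,130.88 = $11,791.92
Base monthly escrow = $11,791.92 / 12 = $982.66
Monthly shortage recovery: $1,016.76 ÷ 12 = $84.73
New monthly escrow = $982.66 + $84.73 = $1,067.39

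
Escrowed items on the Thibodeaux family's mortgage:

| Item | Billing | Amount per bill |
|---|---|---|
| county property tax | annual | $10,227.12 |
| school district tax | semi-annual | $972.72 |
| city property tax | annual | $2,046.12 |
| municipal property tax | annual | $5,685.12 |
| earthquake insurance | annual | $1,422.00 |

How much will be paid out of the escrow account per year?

$21,325.80

County property tax — $10,227.12 per year
School district tax — $972.72 × 2 = $1,945.44 per year
City property tax — $2,046.12 per year
Municipal property tax — $5,685.12 per year
Earthquake insurance — $1,422.00 per year
Yearly total = $10,227.12 + $1,945.44 + $2,046.12 + $5,685.12 + $1,422.00 = $21,325.80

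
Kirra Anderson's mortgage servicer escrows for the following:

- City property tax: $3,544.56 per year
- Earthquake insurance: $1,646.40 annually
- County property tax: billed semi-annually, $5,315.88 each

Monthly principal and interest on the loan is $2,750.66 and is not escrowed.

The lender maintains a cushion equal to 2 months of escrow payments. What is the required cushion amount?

City property tax — $3,544.56 per year
Earthquake insurance — $1,646.40 per year
County property tax — $5,315.88 × 2 = $10,631.76 per year
Annual escrow total = $15,822.72
Base monthly escrow = $15,822.72 ÷ 12 = $1,318.56
Required cushion = 2 × $1,318.56 = $2,637.12

$2,637.12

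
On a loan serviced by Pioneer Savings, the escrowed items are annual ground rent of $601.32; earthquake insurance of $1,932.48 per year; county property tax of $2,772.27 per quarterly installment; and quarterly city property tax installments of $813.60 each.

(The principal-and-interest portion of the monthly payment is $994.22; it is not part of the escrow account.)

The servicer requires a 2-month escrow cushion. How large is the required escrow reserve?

Ground rent: $601.32 annually
Earthquake insurance: $1,932.48 annually
County property tax: $2,772.27 × 4 = $11,089.08 annually
City property tax: $813.60 × 4 = $3,254.40 annually
Annual escrow total = $16,877.28
Monthly escrow = $16,877.28 / 12 = $1,406.44
Cushion = 2 × $1,406.44 = $2,812.88

$2,812.88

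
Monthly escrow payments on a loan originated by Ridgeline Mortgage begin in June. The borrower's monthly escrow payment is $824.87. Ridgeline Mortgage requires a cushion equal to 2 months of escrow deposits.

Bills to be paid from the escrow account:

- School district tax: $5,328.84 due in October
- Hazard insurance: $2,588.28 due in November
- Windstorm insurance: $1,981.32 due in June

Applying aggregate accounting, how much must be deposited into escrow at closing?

Cushion = 2 × $824.87 = $1,649.74
Trial balance (start $0, +$824.87 each month, − disbursements):
  Jun: +$824.87 − $1,981.32 → -$1,156.45
  Jul: +$824.87 → -$331.58
  Aug: +$824.87 → $493.29
  Sep: +$824.87 → $1,318.16
  Oct: +$824.87 − $5,328.84 → -$3,185.81
  Nov: +$824.87 − $2,588.28 → -$4,949.22
  Dec: +$824.87 → -$4,124.35
  Jan: +$824.87 → -$3,299.48
  Feb: +$824.87 → -$2,474.61
  Mar: +$824.87 → -$1,649.74
  Apr: +$824.87 → -$824.87
  May: +$824.87 → $0.00
Lowest trial balance = -$4,949.22 (Nov)
Initial deposit = cushion − low point = $1,649.74 − (-$4,949.22) = $6,598.96

$6,598.96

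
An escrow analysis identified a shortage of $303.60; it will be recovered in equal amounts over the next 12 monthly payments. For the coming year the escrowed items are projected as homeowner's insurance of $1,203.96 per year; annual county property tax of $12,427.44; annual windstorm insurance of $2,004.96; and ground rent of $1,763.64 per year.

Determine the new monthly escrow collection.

$1,475.30

Homeowner's insurance: $1,203.96 per year
County property tax: $12,427.44 per year
Windstorm insurance: $2,004.96 per year
Ground rent: $1,763.64 per year
Yearly total = $17,400.00
Monthly = $17,400.00 / 12 = $1,450.00
Shortage spread = $303.60 ÷ 12 = $25.30/mo
Adjusted monthly = $1,450.00 + $25.30 = $1,475.30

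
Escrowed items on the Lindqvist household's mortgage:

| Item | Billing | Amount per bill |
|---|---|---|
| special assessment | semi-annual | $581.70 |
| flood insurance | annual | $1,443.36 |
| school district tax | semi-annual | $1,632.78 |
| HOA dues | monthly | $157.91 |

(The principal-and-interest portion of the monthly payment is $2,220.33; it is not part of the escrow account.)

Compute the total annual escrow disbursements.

Special assessment — $581.70 × 2 = $1,163.40
Flood insurance — $1,443.36
School district tax — $1,632.78 × 2 = $3,265.56
HOA dues — $157.91 × 12 = $1,894.92
Annual escrow total = $1,163.40 + $1,443.36 + $3,265.56 + $1,894.92 = $7,767.24

$7,767.24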